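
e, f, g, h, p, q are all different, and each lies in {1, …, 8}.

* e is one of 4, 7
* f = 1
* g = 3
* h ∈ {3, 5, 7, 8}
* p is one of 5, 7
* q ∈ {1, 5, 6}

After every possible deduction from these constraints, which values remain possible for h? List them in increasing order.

f has just one choice, so f = 1. Remove 1 from q.
g has just one choice, so g = 3. Eliminate 3 elsewhere: h.
No further eliminations apply; h can still be any of 5, 7, 8.

5, 7, 8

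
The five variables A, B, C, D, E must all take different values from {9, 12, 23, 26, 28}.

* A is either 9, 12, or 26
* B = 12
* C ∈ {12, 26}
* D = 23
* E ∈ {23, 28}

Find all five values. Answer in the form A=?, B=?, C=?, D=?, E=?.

B's domain is down to {12}, so B = 12. Strike 12 from A, C.
C must be 26 (only option left). Strike 26 from A.
D has just one choice, so D = 23. Remove 23 from E.
E must be 28 (only option left).
That leaves A = 9.

A=9, B=12, C=26, D=23, E=28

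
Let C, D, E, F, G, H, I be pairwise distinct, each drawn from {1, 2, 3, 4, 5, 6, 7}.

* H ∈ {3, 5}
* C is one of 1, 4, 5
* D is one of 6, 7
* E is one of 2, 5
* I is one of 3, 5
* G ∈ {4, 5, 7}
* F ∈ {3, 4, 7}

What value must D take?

6

Among the 7 variables, 1 fits only C (and all 7 values in {1, 2, 3, 4, 5, 6, 7} must be used), so C = 1.
Among the 6 still-open variables, 2 fits only E (and all 6 values in {2, 3, 4, 5, 6, 7} must be used), so E = 2.
The 5 still-open variables draw from only 5 values {3, 4, 5, 6, 7}, so each is used; only D can be 6, hence D = 6.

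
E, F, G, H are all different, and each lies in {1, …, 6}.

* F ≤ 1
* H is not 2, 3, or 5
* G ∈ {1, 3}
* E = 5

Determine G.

3

E has just one choice, so E = 5.
F's domain is down to {1}, so F = 1. Eliminate 1 elsewhere: G, H.
So G = 3.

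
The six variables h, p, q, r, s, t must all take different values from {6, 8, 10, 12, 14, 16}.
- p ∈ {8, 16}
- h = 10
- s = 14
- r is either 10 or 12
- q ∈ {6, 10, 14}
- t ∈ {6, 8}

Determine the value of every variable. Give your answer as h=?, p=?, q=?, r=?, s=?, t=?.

h=10, p=16, q=6, r=12, s=14, t=8

h has just one choice, so h = 10. Strike 10 from q, r.
r has just one choice, so r = 12.
s must be 14 (only option left). Eliminate 14 elsewhere: q.
q must be 6 (only option left). Strike 6 from t.
t's domain is down to {8}, so t = 8. Strike 8 from p.
p's domain is down to {16}, so p = 16.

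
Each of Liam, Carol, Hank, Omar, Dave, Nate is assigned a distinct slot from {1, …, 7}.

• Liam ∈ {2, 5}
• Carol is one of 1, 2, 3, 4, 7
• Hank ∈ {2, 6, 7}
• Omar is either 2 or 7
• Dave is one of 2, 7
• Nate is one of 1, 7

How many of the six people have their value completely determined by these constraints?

Omar and Dave between them cover only {2, 7} — a naked pair. Remove those values from Liam, Carol, Hank, Nate.
Liam's domain is down to {5}, so Liam = 5.
Hank has just one choice, so Hank = 6.
Nate has just one choice, so Nate = 1. So Carol can't be 1.
Determined: Liam=5, Hank=6, Nate=1. The other people each still have more than one consistent value. That makes 3.

3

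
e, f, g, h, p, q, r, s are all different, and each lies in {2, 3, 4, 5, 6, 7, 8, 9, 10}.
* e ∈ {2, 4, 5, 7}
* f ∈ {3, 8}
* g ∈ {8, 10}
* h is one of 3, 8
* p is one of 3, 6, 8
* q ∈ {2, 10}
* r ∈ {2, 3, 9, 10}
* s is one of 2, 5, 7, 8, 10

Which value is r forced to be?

9

f and h between them cover only {3, 8} — a naked pair. Remove those values from g, p, r, s.
That leaves g = 10. So q, r, s can't be 10.
p's domain is down to {6}, so p = 6.
q's domain is down to {2}, so q = 2. Eliminate 2 elsewhere: e, r, s.
So r = 9.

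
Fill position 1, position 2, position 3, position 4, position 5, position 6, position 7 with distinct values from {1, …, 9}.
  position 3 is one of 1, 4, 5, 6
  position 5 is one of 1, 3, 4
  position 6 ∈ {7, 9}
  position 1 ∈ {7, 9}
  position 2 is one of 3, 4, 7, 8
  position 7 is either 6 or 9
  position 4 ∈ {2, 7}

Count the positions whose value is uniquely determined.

2

position 1 and position 6 share exactly the 2 values {7, 9}; by pigeonhole those values go to them, so strike 7, 9 from position 2, position 4, position 7.
position 4's domain is down to {2}, so position 4 = 2.
position 7's domain is down to {6}, so position 7 = 6. So position 3 can't be 6.
Determined: position 4=2, position 7=6. The other positions each still have more than one consistent value. That makes 2.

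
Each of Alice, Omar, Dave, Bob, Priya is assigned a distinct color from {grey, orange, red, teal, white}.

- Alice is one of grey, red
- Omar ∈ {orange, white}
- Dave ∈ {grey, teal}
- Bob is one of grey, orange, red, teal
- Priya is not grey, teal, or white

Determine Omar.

The 5 variables draw from only 5 values {grey, orange, red, teal, white}, so each is used; only Omar can be white, hence Omar = white.

white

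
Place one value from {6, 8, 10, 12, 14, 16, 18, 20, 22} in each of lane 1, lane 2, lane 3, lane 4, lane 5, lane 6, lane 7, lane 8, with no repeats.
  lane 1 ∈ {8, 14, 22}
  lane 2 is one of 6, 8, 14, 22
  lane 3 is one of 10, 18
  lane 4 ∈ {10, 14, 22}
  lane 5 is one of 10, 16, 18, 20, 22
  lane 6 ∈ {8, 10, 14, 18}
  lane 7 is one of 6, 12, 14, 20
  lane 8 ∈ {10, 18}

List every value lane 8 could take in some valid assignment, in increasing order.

lane 3 and lane 8 between them cover only {10, 18} — a naked pair. Remove those values from lane 4, lane 5, lane 6.
The 3 variables lane 1, lane 4, lane 6 are confined to {8, 14, 22}, which locks those values in; drop them from lane 2, lane 5, lane 7.
lane 2 has just one choice, so lane 2 = 6. Strike 6 from lane 7.
No further eliminations apply; lane 8 can still be any of 10, 18.

10, 18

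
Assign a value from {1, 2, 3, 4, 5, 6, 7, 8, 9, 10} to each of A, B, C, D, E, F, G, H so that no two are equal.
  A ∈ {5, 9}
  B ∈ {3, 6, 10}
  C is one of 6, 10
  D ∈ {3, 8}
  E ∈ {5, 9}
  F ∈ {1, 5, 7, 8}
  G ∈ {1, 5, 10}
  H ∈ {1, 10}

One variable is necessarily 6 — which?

Among the 8 variables, 7 fits only F (and all 8 values in {1, 3, 5, 6, 7, 8, 9, 10} must be used), so F = 7.
Among the 7 still-open variables, 8 fits only D (and all 7 values in {1, 3, 5, 6, 8, 9, 10} must be used), so D = 8.
The 6 still-open variables together cover exactly {1, 3, 5, 6, 9, 10} — 6 values for 6 variables — and 3 appears only in B's list, so B = 3.
Among the 5 still-open variables, 6 fits only C (and all 5 values in {1, 5, 6, 9, 10} must be used), so C = 6.

C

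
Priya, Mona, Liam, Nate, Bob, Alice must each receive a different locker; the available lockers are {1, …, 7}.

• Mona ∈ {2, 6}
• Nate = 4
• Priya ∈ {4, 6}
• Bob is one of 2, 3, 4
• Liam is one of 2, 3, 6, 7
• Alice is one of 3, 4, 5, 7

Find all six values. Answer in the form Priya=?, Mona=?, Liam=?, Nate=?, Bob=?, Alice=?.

Priya=6, Mona=2, Liam=7, Nate=4, Bob=3, Alice=5

Nate must be 4 (only option left). Remove 4 from Priya, Bob, Alice.
Priya has just one choice, so Priya = 6. Strike 6 from Mona, Liam.
That leaves Mona = 2. So Liam, Bob can't be 2.
Bob's domain is down to {3}, so Bob = 3. Remove 3 from Liam, Alice.
Liam has just one choice, so Liam = 7. Remove 7 from Alice.
Alice has just one choice, so Alice = 5.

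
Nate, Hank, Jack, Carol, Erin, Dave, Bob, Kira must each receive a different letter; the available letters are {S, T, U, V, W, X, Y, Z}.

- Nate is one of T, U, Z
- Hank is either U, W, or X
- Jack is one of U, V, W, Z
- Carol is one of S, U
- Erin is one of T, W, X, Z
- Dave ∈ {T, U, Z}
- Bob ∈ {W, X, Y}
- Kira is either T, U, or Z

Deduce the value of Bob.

Y

The 8 variables draw from only 8 values {S, T, U, V, W, X, Y, Z}, so each is used; only Carol can be S, hence Carol = S.
The 7 still-open variables together cover exactly {T, U, V, W, X, Y, Z} — 7 values for 7 variables — and V appears only in Jack's list, so Jack = V.
Among the 6 still-open variables, Y fits only Bob (and all 6 values in {T, U, W, X, Y, Z} must be used), so Bob = Y.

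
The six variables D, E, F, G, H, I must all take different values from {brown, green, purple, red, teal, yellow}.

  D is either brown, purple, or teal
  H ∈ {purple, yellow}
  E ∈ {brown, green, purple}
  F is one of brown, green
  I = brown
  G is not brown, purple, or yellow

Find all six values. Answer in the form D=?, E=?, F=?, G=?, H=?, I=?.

I must be brown (only option left). So D, E, F can't be brown.
F's domain is down to {green}, so F = green. So E, G can't be green.
E must be purple (only option left). Remove purple from D, H.
H must be yellow (only option left).
D's domain is down to {teal}, so D = teal. So G can't be teal.
G must be red (only option left).

D=teal, E=purple, F=green, G=red, H=yellow, I=brown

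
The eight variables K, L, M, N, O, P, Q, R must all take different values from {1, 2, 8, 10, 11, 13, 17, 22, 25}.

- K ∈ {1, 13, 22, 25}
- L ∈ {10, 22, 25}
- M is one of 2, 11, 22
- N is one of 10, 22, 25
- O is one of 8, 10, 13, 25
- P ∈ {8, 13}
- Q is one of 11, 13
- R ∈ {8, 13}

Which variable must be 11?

Among the 8 variables, 1 fits only K (and all 8 values in {1, 2, 8, 10, 11, 13, 22, 25} must be used), so K = 1.
Among the 7 still-open variables, 2 fits only M (and all 7 values in {2, 8, 10, 11, 13, 22, 25} must be used), so M = 2.
Among the 6 still-open variables, 11 fits only Q (and all 6 values in {8, 10, 11, 13, 22, 25} must be used), so Q = 11.

Q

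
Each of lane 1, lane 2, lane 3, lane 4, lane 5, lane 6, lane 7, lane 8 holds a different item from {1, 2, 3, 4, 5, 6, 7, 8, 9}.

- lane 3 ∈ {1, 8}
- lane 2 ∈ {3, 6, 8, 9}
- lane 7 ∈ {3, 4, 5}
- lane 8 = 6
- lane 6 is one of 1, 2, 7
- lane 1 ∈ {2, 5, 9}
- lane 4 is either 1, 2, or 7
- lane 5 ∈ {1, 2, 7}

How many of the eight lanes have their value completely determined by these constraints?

2

lane 8's domain is down to {6}, so lane 8 = 6. So lane 2 can't be 6.
The 3 variables lane 4, lane 5, lane 6 are confined to {1, 2, 7}, which locks those values in; drop them from lane 1, lane 3.
lane 3's domain is down to {8}, so lane 3 = 8. So lane 2 can't be 8.
Determined: lane 3=8, lane 8=6. The other lanes each still have more than one consistent value. That makes 2.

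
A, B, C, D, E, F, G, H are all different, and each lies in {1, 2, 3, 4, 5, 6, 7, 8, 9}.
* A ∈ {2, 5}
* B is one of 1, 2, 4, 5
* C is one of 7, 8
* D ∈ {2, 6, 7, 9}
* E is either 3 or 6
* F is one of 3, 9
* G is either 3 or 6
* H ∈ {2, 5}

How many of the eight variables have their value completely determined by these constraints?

3

The 2 variables A and H are confined to {2, 5}, which locks those values in; drop them from B, D.
E and G share exactly the 2 values {3, 6}; by pigeonhole those values go to them, so strike 3, 6 from D, F.
F has just one choice, so F = 9. So D can't be 9.
D must be 7 (only option left). Remove 7 from C.
C's domain is down to {8}, so C = 8.
Determined: C=8, D=7, F=9. The other variables each still have more than one consistent value. That makes 3.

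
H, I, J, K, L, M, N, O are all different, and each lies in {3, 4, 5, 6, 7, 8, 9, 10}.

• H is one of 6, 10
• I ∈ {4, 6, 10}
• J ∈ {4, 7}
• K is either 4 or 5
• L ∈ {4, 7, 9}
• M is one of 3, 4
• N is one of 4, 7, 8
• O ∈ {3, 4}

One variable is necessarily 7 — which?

The 8 variables draw from only 8 values {3, 4, 5, 6, 7, 8, 9, 10}, so each is used; only K can be 5, hence K = 5.
The 7 still-open variables draw from only 7 values {3, 4, 6, 7, 8, 9, 10}, so each is used; only N can be 8, hence N = 8.
Among the 6 still-open variables, 9 fits only L (and all 6 values in {3, 4, 6, 7, 9, 10} must be used), so L = 9.
Among the 5 still-open variables, 7 fits only J (and all 5 values in {3, 4, 6, 7, 10} must be used), so J = 7.

J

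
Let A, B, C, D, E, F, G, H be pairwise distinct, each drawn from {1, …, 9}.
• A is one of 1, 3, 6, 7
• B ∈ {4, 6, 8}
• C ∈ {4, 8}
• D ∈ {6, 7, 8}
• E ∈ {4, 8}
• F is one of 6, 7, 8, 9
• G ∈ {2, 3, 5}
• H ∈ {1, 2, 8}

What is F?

The 2 variables C and E are confined to {4, 8}, which locks those values in; drop them from B, D, F, H.
That leaves B = 6. Remove 6 from A, D, F.
D's domain is down to {7}, so D = 7. So A, F can't be 7.
So F = 9.

9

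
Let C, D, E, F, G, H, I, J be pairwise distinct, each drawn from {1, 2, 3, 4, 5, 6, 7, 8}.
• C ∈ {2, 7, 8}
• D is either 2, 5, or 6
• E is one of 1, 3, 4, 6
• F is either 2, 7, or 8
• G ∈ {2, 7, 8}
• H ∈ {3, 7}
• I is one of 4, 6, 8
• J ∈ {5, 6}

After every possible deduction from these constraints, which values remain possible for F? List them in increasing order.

The 8 variables together cover exactly {1, 2, 3, 4, 5, 6, 7, 8} — 8 values for 8 variables — and 1 appears only in E's list, so E = 1.
Among the 7 still-open variables, 3 fits only H (and all 7 values in {2, 3, 4, 5, 6, 7, 8} must be used), so H = 3.
Among the 6 still-open variables, 4 fits only I (and all 6 values in {2, 4, 5, 6, 7, 8} must be used), so I = 4.
The 3 variables C, F, G are confined to {2, 7, 8}, which locks those values in; drop them from D.
No further eliminations apply; F can still be any of 2, 7, 8.

2, 7, 8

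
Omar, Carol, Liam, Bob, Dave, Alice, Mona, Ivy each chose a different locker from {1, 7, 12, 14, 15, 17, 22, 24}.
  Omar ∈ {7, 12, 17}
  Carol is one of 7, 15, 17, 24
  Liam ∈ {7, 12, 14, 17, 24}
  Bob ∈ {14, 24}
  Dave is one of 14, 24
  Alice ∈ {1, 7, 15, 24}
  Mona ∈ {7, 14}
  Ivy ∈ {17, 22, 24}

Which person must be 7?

Mona

The 8 variables draw from only 8 values {1, 7, 12, 14, 15, 17, 22, 24}, so each is used; only Alice can be 1, hence Alice = 1.
The 7 still-open variables together cover exactly {7, 12, 14, 15, 17, 22, 24} — 7 values for 7 variables — and 15 appears only in Carol's list, so Carol = 15.
Among the 6 still-open variables, 22 fits only Ivy (and all 6 values in {7, 12, 14, 17, 22, 24} must be used), so Ivy = 22.
Bob and Dave between them cover only {14, 24} — a naked pair. Remove those values from Liam, Mona.
So 7 goes to Mona.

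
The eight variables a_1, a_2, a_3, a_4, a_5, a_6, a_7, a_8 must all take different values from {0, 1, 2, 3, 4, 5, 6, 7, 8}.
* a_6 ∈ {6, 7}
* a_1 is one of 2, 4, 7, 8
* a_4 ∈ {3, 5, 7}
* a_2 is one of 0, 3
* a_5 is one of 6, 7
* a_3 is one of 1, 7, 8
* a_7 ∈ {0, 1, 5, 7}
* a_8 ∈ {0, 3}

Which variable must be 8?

a_2 and a_8 between them cover only {0, 3} — a naked pair. Remove those values from a_4, a_7.
a_5 and a_6 share exactly the 2 values {6, 7}; by pigeonhole those values go to them, so strike 6, 7 from a_1, a_3, a_4, a_7.
a_4 has just one choice, so a_4 = 5. Strike 5 from a_7.
That leaves a_7 = 1. Remove 1 from a_3.
So 8 goes to a_3.

a_3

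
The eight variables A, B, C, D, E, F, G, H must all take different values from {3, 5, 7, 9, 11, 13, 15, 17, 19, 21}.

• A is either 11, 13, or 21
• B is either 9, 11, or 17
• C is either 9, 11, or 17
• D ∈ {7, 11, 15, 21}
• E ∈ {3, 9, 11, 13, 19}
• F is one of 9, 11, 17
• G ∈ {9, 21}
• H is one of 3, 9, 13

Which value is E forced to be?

B, C, F share exactly the 3 values {9, 11, 17}; by pigeonhole those values go to them, so strike 9, 11, 17 from A, D, E, G, H.
That leaves G = 21. Strike 21 from A, D.
A must be 13 (only option left). Strike 13 from E, H.
H's domain is down to {3}, so H = 3. Eliminate 3 elsewhere: E.
So E = 19.

19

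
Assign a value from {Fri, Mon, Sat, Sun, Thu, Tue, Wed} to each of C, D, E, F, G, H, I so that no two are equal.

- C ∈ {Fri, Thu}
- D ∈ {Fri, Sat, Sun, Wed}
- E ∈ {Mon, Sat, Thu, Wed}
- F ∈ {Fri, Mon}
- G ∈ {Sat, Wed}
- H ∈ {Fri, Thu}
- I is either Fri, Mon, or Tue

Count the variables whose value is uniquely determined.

The 7 variables draw from only 7 values {Fri, Mon, Sat, Sun, Thu, Tue, Wed}, so each is used; only D can be Sun, hence D = Sun.
The 6 still-open variables together cover exactly {Fri, Mon, Sat, Thu, Tue, Wed} — 6 values for 6 variables — and Tue appears only in I's list, so I = Tue.
C and H between them cover only {Fri, Thu} — a naked pair. Remove those values from E, F.
That leaves F = Mon. Strike Mon from E.
Determined: D=Sun, F=Mon, I=Tue. The other variables each still have more than one consistent value. That makes 3.

3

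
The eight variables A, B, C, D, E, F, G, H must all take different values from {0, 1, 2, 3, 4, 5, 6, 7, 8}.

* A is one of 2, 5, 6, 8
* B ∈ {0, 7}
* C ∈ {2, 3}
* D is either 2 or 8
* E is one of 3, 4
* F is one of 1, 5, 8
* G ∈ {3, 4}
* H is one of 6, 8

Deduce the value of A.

5

E and G between them cover only {3, 4} — a naked pair. Remove those values from C.
C has just one choice, so C = 2. So A, D can't be 2.
That leaves D = 8. Strike 8 from A, F, H.
H must be 6 (only option left). So A can't be 6.
So A = 5.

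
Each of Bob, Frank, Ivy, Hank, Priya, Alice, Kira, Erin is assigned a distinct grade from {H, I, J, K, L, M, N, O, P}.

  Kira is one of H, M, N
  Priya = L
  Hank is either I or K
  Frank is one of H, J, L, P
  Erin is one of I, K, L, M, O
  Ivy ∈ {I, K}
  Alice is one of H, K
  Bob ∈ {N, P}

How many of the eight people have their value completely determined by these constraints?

Priya's domain is down to {L}, so Priya = L. Strike L from Frank, Erin.
Ivy and Hank between them cover only {I, K} — a naked pair. Remove those values from Alice, Erin.
Alice has just one choice, so Alice = H. Strike H from Frank, Kira.
Determined: Priya=L, Alice=H. The other people each still have more than one consistent value. That makes 2.

2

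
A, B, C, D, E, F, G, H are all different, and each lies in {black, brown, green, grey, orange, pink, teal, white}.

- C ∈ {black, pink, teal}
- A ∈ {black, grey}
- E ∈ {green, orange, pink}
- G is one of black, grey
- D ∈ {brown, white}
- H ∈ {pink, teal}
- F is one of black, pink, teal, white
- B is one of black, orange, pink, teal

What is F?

The 8 variables together cover exactly {black, brown, green, grey, orange, pink, teal, white} — 8 values for 8 variables — and brown appears only in D's list, so D = brown.
Among the 7 still-open variables, green fits only E (and all 7 values in {black, green, grey, orange, pink, teal, white} must be used), so E = green.
The 6 still-open variables draw from only 6 values {black, grey, orange, pink, teal, white}, so each is used; only B can be orange, hence B = orange.
Among the 5 still-open variables, white fits only F (and all 5 values in {black, grey, pink, teal, white} must be used), so F = white.

white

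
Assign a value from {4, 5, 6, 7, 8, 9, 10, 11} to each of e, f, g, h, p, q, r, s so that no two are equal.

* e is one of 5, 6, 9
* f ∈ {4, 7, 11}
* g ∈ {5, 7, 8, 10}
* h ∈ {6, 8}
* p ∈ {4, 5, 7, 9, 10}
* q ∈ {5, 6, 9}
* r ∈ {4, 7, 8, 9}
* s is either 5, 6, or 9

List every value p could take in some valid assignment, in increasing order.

The 8 variables together cover exactly {4, 5, 6, 7, 8, 9, 10, 11} — 8 values for 8 variables — and 11 appears only in f's list, so f = 11.
e, q, s between them cover only {5, 6, 9} — a naked triple. Remove those values from g, h, p, r.
h has just one choice, so h = 8. Strike 8 from g, r.
No further eliminations apply; p can still be any of 4, 7, 10.

4, 7, 10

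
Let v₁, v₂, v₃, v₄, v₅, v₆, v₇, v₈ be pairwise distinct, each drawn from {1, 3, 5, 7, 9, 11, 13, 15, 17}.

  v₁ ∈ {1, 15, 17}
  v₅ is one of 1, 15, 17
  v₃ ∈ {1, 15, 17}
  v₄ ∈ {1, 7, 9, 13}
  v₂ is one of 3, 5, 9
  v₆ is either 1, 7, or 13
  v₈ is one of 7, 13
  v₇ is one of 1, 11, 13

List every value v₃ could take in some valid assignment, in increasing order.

v₁, v₃, v₅ between them cover only {1, 15, 17} — a naked triple. Remove those values from v₄, v₆, v₇.
v₆ and v₈ between them cover only {7, 13} — a naked pair. Remove those values from v₄, v₇.
v₄ must be 9 (only option left). Eliminate 9 elsewhere: v₂.
v₇ has just one choice, so v₇ = 11.
No further eliminations apply; v₃ can still be any of 1, 15, 17.

1, 15, 17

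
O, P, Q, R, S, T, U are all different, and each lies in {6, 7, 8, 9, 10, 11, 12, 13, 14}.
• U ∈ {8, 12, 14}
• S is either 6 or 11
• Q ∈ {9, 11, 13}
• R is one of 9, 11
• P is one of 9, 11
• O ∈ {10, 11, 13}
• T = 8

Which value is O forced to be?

T must be 8 (only option left). Remove 8 from U.
The 2 variables P and R are confined to {9, 11}, which locks those values in; drop them from O, Q, S.
Q's domain is down to {13}, so Q = 13. Strike 13 from O.
So O = 10.

10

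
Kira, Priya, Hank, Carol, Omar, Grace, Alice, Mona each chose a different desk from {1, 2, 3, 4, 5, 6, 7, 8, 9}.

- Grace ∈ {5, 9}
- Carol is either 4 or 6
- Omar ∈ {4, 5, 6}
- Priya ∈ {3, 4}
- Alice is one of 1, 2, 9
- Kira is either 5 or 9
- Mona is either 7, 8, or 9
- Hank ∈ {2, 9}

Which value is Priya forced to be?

3

Kira and Grace between them cover only {5, 9} — a naked pair. Remove those values from Hank, Omar, Alice, Mona.
Hank has just one choice, so Hank = 2. Remove 2 from Alice.
Alice must be 1 (only option left).
Carol and Omar between them cover only {4, 6} — a naked pair. Remove those values from Priya.
So Priya = 3.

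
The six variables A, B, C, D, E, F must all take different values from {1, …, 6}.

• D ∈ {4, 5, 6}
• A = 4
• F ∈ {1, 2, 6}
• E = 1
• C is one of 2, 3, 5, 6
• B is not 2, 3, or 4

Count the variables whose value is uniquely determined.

A has just one choice, so A = 4. Remove 4 from D.
E has just one choice, so E = 1. Eliminate 1 elsewhere: B, F.
Among the 4 still-open variables, 3 fits only C (and all 4 values in {2, 3, 5, 6} must be used), so C = 3.
Among the 3 still-open variables, 2 fits only F (and all 3 values in {2, 5, 6} must be used), so F = 2.
Determined: A=4, C=3, E=1, F=2. The other variables each still have more than one consistent value. That makes 4.

4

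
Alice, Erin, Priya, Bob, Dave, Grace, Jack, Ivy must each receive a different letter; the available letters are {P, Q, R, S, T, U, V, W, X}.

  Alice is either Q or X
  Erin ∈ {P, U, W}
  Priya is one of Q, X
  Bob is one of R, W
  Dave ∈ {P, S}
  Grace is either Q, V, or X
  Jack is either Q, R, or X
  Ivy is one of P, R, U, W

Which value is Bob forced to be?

The 8 variables draw from only 8 values {P, Q, R, S, U, V, W, X}, so each is used; only Dave can be S, hence Dave = S.
The 7 still-open variables draw from only 7 values {P, Q, R, U, V, W, X}, so each is used; only Grace can be V, hence Grace = V.
Alice and Priya share exactly the 2 values {Q, X}; by pigeonhole those values go to them, so strike Q, X from Jack.
Jack must be R (only option left). Remove R from Bob, Ivy.
So Bob = W.

W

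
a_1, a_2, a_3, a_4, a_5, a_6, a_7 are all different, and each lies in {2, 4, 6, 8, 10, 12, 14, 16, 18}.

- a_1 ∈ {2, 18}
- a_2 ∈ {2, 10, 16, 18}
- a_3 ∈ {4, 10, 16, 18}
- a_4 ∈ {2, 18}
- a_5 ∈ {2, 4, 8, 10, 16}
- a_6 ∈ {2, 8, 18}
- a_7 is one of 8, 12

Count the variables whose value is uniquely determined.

The 7 variables draw from only 7 values {2, 4, 8, 10, 12, 16, 18}, so each is used; only a_7 can be 12, hence a_7 = 12.
a_1 and a_4 share exactly the 2 values {2, 18}; by pigeonhole those values go to them, so strike 2, 18 from a_2, a_3, a_5, a_6.
a_6 has just one choice, so a_6 = 8. Remove 8 from a_5.
Determined: a_6=8, a_7=12. The other variables each still have more than one consistent value. That makes 2.

2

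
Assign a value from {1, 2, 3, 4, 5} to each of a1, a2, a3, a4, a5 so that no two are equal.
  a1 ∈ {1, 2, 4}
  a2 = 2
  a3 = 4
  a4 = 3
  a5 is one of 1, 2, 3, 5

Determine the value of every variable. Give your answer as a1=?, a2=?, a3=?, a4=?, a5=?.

a1=1, a2=2, a3=4, a4=3, a5=5

a2's domain is down to {2}, so a2 = 2. Remove 2 from a1, a5.
a3's domain is down to {4}, so a3 = 4. So a1 can't be 4.
a4's domain is down to {3}, so a4 = 3. So a5 can't be 3.
a1 must be 1 (only option left). Strike 1 from a5.
That leaves a5 = 5.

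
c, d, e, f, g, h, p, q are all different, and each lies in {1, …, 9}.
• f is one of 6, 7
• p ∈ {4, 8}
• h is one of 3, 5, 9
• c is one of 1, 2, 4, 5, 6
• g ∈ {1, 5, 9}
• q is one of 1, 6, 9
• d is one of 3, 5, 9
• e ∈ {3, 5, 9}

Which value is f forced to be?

The 3 variables d, e, h are confined to {3, 5, 9}, which locks those values in; drop them from c, g, q.
g must be 1 (only option left). So c, q can't be 1.
q has just one choice, so q = 6. Eliminate 6 elsewhere: c, f.
So f = 7.

7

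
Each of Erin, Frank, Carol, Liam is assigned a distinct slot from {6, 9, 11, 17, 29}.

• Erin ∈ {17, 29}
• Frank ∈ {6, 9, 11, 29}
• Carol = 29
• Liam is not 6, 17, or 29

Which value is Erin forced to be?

Carol's domain is down to {29}, so Carol = 29. So Erin, Frank can't be 29.
So Erin = 17.

17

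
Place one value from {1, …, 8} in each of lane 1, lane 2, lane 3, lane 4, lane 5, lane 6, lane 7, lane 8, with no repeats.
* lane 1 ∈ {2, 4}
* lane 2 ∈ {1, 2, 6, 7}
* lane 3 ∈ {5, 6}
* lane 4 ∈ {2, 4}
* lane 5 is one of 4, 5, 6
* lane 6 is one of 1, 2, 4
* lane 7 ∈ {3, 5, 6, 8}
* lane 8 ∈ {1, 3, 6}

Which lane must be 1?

lane 6

The 8 variables together cover exactly {1, 2, 3, 4, 5, 6, 7, 8} — 8 values for 8 variables — and 7 appears only in lane 2's list, so lane 2 = 7.
The 7 still-open variables draw from only 7 values {1, 2, 3, 4, 5, 6, 8}, so each is used; only lane 7 can be 8, hence lane 7 = 8.
Among the 6 still-open variables, 3 fits only lane 8 (and all 6 values in {1, 2, 3, 4, 5, 6} must be used), so lane 8 = 3.
The 5 still-open variables draw from only 5 values {1, 2, 4, 5, 6}, so each is used; only lane 6 can be 1, hence lane 6 = 1.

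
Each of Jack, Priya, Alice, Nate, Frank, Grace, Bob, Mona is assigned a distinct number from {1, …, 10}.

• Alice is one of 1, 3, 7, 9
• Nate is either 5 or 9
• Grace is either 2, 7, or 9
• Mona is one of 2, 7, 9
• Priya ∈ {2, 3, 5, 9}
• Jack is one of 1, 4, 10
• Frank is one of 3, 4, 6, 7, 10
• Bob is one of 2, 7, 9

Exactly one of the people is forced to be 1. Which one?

Grace, Bob, Mona between them cover only {2, 7, 9} — a naked triple. Remove those values from Priya, Alice, Nate, Frank.
Nate has just one choice, so Nate = 5. Remove 5 from Priya.
Priya must be 3 (only option left). Eliminate 3 elsewhere: Alice, Frank.
So 1 goes to Alice.

Alice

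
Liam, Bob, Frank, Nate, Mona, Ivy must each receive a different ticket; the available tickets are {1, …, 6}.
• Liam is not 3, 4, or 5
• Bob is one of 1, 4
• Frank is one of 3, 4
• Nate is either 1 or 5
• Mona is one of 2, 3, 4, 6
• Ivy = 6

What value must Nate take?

5

Ivy must be 6 (only option left). So Liam, Mona can't be 6.
The 5 still-open variables together cover exactly {1, 2, 3, 4, 5} — 5 values for 5 variables — and 5 appears only in Nate's list, so Nate = 5.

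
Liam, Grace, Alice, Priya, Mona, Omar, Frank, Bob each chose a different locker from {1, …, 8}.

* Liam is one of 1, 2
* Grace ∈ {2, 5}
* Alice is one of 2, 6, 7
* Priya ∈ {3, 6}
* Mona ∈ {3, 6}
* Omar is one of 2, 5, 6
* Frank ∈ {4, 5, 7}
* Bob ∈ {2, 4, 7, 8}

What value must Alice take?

The 8 variables together cover exactly {1, 2, 3, 4, 5, 6, 7, 8} — 8 values for 8 variables — and 1 appears only in Liam's list, so Liam = 1.
Among the 7 still-open variables, 8 fits only Bob (and all 7 values in {2, 3, 4, 5, 6, 7, 8} must be used), so Bob = 8.
The 6 still-open variables together cover exactly {2, 3, 4, 5, 6, 7} — 6 values for 6 variables — and 4 appears only in Frank's list, so Frank = 4.
Among the 5 still-open variables, 7 fits only Alice (and all 5 values in {2, 3, 5, 6, 7} must be used), so Alice = 7.

7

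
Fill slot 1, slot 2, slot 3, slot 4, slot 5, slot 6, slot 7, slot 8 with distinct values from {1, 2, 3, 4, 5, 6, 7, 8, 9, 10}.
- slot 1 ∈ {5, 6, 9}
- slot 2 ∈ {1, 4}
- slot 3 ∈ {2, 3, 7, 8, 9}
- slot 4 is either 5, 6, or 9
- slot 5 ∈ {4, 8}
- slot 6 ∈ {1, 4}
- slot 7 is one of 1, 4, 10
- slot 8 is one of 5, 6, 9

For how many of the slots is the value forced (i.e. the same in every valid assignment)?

slot 2 and slot 6 between them cover only {1, 4} — a naked pair. Remove those values from slot 5, slot 7.
slot 5 must be 8 (only option left). Remove 8 from slot 3.
That leaves slot 7 = 10.
slot 1, slot 4, slot 8 between them cover only {5, 6, 9} — a naked triple. Remove those values from slot 3.
Determined: slot 5=8, slot 7=10. The other slots each still have more than one consistent value. That makes 2.

2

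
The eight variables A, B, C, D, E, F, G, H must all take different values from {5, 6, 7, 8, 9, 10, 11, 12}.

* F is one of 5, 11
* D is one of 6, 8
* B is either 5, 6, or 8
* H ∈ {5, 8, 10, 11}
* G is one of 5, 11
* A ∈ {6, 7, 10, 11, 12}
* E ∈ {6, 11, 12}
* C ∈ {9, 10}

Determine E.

12

The 8 variables together cover exactly {5, 6, 7, 8, 9, 10, 11, 12} — 8 values for 8 variables — and 7 appears only in A's list, so A = 7.
Among the 7 still-open variables, 9 fits only C (and all 7 values in {5, 6, 8, 9, 10, 11, 12} must be used), so C = 9.
The 6 still-open variables draw from only 6 values {5, 6, 8, 10, 11, 12}, so each is used; only H can be 10, hence H = 10.
Among the 5 still-open variables, 12 fits only E (and all 5 values in {5, 6, 8, 11, 12} must be used), so E = 12.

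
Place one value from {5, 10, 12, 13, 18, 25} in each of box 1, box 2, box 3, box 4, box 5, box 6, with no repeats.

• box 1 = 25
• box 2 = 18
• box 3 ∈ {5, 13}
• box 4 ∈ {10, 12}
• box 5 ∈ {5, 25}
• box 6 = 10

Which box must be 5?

box 1 has just one choice, so box 1 = 25. Strike 25 from box 5.

box 5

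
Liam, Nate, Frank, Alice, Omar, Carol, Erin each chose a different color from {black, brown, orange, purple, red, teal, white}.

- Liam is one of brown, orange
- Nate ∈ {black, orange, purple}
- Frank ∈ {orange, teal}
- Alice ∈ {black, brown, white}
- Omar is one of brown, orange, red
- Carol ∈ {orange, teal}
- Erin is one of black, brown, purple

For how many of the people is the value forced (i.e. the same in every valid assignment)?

3

The 7 variables draw from only 7 values {black, brown, orange, purple, red, teal, white}, so each is used; only Omar can be red, hence Omar = red.
Among the 6 still-open variables, white fits only Alice (and all 6 values in {black, brown, orange, purple, teal, white} must be used), so Alice = white.
Frank and Carol between them cover only {orange, teal} — a naked pair. Remove those values from Liam, Nate.
Liam has just one choice, so Liam = brown. Remove brown from Erin.
Determined: Liam=brown, Alice=white, Omar=red. The other people each still have more than one consistent value. That makes 3.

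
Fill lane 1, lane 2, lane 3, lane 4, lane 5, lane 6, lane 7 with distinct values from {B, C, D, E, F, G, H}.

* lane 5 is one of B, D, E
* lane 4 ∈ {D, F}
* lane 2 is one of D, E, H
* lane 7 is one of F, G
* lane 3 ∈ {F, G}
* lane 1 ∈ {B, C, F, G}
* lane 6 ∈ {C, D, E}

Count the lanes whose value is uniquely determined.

The 7 variables together cover exactly {B, C, D, E, F, G, H} — 7 values for 7 variables — and H appears only in lane 2's list, so lane 2 = H.
The 2 variables lane 3 and lane 7 are confined to {F, G}, which locks those values in; drop them from lane 1, lane 4.
That leaves lane 4 = D. So lane 5, lane 6 can't be D.
Determined: lane 2=H, lane 4=D. The other lanes each still have more than one consistent value. That makes 2.

2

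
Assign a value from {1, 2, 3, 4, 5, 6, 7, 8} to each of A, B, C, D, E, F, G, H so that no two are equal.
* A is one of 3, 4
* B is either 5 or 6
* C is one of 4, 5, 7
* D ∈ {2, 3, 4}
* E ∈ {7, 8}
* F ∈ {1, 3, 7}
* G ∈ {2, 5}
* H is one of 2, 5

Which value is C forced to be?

7

The 8 variables draw from only 8 values {1, 2, 3, 4, 5, 6, 7, 8}, so each is used; only F can be 1, hence F = 1.
The 7 still-open variables together cover exactly {2, 3, 4, 5, 6, 7, 8} — 7 values for 7 variables — and 6 appears only in B's list, so B = 6.
Among the 6 still-open variables, 8 fits only E (and all 6 values in {2, 3, 4, 5, 7, 8} must be used), so E = 8.
The 5 still-open variables together cover exactly {2, 3, 4, 5, 7} — 5 values for 5 variables — and 7 appears only in C's list, so C = 7.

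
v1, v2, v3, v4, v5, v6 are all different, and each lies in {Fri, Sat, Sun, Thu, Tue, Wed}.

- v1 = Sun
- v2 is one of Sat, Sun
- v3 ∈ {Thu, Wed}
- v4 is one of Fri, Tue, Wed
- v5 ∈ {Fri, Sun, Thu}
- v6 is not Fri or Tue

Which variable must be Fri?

v1 must be Sun (only option left). Eliminate Sun elsewhere: v2, v5, v6.
v2 must be Sat (only option left). Strike Sat from v6.
The 4 still-open variables draw from only 4 values {Fri, Thu, Tue, Wed}, so each is used; only v4 can be Tue, hence v4 = Tue.
Among the 3 still-open variables, Fri fits only v5 (and all 3 values in {Fri, Thu, Wed} must be used), so v5 = Fri.

v5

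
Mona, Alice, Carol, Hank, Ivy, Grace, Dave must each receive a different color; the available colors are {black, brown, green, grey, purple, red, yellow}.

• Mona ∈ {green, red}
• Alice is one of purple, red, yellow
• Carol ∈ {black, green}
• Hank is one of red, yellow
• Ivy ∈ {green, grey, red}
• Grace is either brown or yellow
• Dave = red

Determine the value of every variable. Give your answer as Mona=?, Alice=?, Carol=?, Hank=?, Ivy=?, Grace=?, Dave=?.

Dave must be red (only option left). Remove red from Mona, Alice, Hank, Ivy.
Mona's domain is down to {green}, so Mona = green. Remove green from Carol, Ivy.
That leaves Carol = black.
Hank has just one choice, so Hank = yellow. Remove yellow from Alice, Grace.
Ivy's domain is down to {grey}, so Ivy = grey.
Grace's domain is down to {brown}, so Grace = brown.
That leaves Alice = purple.

Mona=green, Alice=purple, Carol=black, Hank=yellow, Ivy=grey, Grace=brown, Dave=red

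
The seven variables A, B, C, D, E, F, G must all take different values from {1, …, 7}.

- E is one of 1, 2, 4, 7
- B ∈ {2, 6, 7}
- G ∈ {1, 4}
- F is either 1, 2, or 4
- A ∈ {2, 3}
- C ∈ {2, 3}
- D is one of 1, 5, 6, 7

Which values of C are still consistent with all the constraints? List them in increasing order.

2, 3

The 7 variables together cover exactly {1, 2, 3, 4, 5, 6, 7} — 7 values for 7 variables — and 5 appears only in D's list, so D = 5.
Among the 6 still-open variables, 6 fits only B (and all 6 values in {1, 2, 3, 4, 6, 7} must be used), so B = 6.
The 5 still-open variables draw from only 5 values {1, 2, 3, 4, 7}, so each is used; only E can be 7, hence E = 7.
A and C share exactly the 2 values {2, 3}; by pigeonhole those values go to them, so strike 2, 3 from F.
No further eliminations apply; C can still be any of 2, 3.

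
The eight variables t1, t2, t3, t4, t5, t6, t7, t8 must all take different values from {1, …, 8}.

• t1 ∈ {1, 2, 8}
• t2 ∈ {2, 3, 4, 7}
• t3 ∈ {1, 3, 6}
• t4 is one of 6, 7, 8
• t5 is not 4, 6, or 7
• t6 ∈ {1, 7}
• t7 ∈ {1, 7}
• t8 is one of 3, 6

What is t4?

The 8 variables together cover exactly {1, 2, 3, 4, 5, 6, 7, 8} — 8 values for 8 variables — and 4 appears only in t2's list, so t2 = 4.
The 7 still-open variables together cover exactly {1, 2, 3, 5, 6, 7, 8} — 7 values for 7 variables — and 5 appears only in t5's list, so t5 = 5.
Among the 6 still-open variables, 2 fits only t1 (and all 6 values in {1, 2, 3, 6, 7, 8} must be used), so t1 = 2.
The 5 still-open variables draw from only 5 values {1, 3, 6, 7, 8}, so each is used; only t4 can be 8, hence t4 = 8.

8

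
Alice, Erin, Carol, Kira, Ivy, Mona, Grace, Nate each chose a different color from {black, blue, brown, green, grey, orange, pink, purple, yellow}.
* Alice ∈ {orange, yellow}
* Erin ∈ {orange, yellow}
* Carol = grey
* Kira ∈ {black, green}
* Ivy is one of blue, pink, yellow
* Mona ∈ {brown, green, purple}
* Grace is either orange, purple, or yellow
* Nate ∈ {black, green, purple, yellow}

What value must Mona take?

brown

Carol's domain is down to {grey}, so Carol = grey.
Alice and Erin between them cover only {orange, yellow} — a naked pair. Remove those values from Ivy, Grace, Nate.
Grace has just one choice, so Grace = purple. Remove purple from Mona, Nate.
Kira and Nate between them cover only {black, green} — a naked pair. Remove those values from Mona.
So Mona = brown.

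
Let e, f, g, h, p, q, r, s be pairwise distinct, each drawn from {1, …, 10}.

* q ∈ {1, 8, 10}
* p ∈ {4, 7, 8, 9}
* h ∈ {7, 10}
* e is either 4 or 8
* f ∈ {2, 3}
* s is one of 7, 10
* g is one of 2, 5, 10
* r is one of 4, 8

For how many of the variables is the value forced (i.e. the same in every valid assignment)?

e and r share exactly the 2 values {4, 8}; by pigeonhole those values go to them, so strike 4, 8 from p, q.
h and s share exactly the 2 values {7, 10}; by pigeonhole those values go to them, so strike 7, 10 from g, p, q.
p's domain is down to {9}, so p = 9.
q's domain is down to {1}, so q = 1.
Determined: p=9, q=1. The other variables each still have more than one consistent value. That makes 2.

2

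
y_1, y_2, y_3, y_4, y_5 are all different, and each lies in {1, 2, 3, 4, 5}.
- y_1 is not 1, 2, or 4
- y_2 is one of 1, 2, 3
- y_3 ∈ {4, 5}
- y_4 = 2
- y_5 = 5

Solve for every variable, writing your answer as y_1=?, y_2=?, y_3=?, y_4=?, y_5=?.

y_4 must be 2 (only option left). Remove 2 from y_2.
y_5 must be 5 (only option left). So y_1, y_3 can't be 5.
y_1's domain is down to {3}, so y_1 = 3. Eliminate 3 elsewhere: y_2.
y_2 has just one choice, so y_2 = 1.
y_3 has just one choice, so y_3 = 4.

y_1=3, y_2=1, y_3=4, y_4=2, y_5=5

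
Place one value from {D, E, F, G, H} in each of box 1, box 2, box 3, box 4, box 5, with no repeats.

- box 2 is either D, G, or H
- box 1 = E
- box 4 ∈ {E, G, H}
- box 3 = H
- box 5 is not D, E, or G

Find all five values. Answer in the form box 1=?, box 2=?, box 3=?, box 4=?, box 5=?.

box 1=E, box 2=D, box 3=H, box 4=G, box 5=F

box 1 must be E (only option left). So box 4 can't be E.
box 3 must be H (only option left). So box 2, box 4, box 5 can't be H.
box 4 must be G (only option left). Eliminate G elsewhere: box 2.
box 5's domain is down to {F}, so box 5 = F.
box 2 must be D (only option left).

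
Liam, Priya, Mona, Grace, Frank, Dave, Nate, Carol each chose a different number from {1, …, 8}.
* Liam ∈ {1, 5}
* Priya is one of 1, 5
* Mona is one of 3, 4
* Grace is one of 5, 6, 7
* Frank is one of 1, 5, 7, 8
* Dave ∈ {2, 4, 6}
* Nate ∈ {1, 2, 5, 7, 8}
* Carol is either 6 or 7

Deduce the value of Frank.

8

The 8 variables together cover exactly {1, 2, 3, 4, 5, 6, 7, 8} — 8 values for 8 variables — and 3 appears only in Mona's list, so Mona = 3.
Among the 7 still-open variables, 4 fits only Dave (and all 7 values in {1, 2, 4, 5, 6, 7, 8} must be used), so Dave = 4.
Among the 6 still-open variables, 2 fits only Nate (and all 6 values in {1, 2, 5, 6, 7, 8} must be used), so Nate = 2.
The 5 still-open variables together cover exactly {1, 5, 6, 7, 8} — 5 values for 5 variables — and 8 appears only in Frank's list, so Frank = 8.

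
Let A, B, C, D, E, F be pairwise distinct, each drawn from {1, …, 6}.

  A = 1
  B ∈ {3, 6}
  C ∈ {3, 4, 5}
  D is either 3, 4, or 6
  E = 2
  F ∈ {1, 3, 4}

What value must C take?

5

A must be 1 (only option left). Eliminate 1 elsewhere: F.
E has just one choice, so E = 2.
Among the 4 still-open variables, 5 fits only C (and all 4 values in {3, 4, 5, 6} must be used), so C = 5.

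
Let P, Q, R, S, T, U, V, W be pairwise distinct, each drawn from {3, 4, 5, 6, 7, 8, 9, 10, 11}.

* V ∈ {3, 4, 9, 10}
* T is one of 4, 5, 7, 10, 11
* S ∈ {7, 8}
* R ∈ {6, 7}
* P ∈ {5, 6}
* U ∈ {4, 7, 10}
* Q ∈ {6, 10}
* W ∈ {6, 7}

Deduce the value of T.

The 2 variables R and W are confined to {6, 7}, which locks those values in; drop them from P, Q, S, T, U.
P must be 5 (only option left). So T can't be 5.
Q's domain is down to {10}, so Q = 10. Remove 10 from T, U, V.
S has just one choice, so S = 8.
U must be 4 (only option left). So T, V can't be 4.
So T = 11.

11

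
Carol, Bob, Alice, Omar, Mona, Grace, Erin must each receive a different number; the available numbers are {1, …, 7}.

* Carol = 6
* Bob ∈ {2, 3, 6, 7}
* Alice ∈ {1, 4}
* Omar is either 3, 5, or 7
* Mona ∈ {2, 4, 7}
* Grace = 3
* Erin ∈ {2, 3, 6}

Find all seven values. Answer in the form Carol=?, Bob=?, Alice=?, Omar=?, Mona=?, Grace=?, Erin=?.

Carol=6, Bob=7, Alice=1, Omar=5, Mona=4, Grace=3, Erin=2

Carol's domain is down to {6}, so Carol = 6. Strike 6 from Bob, Erin.
Grace's domain is down to {3}, so Grace = 3. So Bob, Omar, Erin can't be 3.
Erin's domain is down to {2}, so Erin = 2. Strike 2 from Bob, Mona.
Bob has just one choice, so Bob = 7. Strike 7 from Omar, Mona.
That leaves Omar = 5.
Mona's domain is down to {4}, so Mona = 4. Eliminate 4 elsewhere: Alice.
Alice has just one choice, so Alice = 1.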